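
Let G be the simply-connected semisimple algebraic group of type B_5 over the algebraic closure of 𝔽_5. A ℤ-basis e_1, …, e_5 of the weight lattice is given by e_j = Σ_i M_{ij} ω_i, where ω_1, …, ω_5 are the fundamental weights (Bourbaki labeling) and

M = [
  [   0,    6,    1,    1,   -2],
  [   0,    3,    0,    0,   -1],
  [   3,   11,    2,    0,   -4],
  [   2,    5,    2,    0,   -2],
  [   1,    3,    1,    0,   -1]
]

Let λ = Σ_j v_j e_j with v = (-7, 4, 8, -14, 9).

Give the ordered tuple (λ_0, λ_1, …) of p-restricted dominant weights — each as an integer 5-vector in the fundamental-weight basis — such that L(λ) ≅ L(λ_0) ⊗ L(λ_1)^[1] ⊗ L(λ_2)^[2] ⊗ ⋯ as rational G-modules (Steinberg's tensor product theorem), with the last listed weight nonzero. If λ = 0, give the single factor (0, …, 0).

((0, 3, 3, 4, 4),)

Compute c_i = Σ_j M_{ij} v_j with v = (-7, 4, 8, -14, 9):
  c_1 = 0*-7 + 6*4 + 1*8 + 1*-14 + -2*9 = 0
  c_2 = 0*-7 + 3*4 + 0*8 + 0*-14 + -1*9 = 3
  c_3 = 3*-7 + 11*4 + 2*8 + 0*-14 + -4*9 = 3
  c_4 = 2*-7 + 5*4 + 2*8 + 0*-14 + -2*9 = 4
  c_5 = 1*-7 + 3*4 + 1*8 + 0*-14 + -1*9 = 4
Base-5 expansion of each c_i:
  c_1 = 0
  c_2 = 3 = 3·5^0
  c_3 = 3 = 3·5^0
  c_4 = 4 = 4·5^0
  c_5 = 4 = 4·5^0
Factor λ_0 = (0, 3, 3, 4, 4)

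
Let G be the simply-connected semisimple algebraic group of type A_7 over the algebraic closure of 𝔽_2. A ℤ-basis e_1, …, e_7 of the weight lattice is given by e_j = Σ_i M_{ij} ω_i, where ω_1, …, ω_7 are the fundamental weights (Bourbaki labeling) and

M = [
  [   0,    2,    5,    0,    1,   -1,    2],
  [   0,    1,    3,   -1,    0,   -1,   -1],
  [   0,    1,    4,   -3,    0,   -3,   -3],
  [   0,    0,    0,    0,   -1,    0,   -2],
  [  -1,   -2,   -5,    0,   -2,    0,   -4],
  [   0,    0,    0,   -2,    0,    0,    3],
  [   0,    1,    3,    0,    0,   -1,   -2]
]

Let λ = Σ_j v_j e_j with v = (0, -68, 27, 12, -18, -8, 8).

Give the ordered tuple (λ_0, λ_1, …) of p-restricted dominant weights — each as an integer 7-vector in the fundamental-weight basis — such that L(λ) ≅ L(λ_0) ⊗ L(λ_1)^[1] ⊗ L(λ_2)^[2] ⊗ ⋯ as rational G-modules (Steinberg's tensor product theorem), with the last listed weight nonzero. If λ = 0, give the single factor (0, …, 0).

((1, 1, 0, 0, 1, 0, 1), (0, 0, 0, 1, 0, 0, 0), (1, 0, 1, 0, 1, 0, 1))

Change of basis e → ω: c = M·v where v = (0, -68, 27, 12, -18, -8, 8):
  c_1 = 0*0 + 2*-68 + 5*27 + 0*12 + 1*-18 + -1*-8 + 2*8 = 5
  c_2 = 0*0 + 1*-68 + 3*27 + -1*12 + 0*-18 + -1*-8 + -1*8 = 1
  c_3 = 0*0 + 1*-68 + 4*27 + -3*12 + 0*-18 + -3*-8 + -3*8 = 4
  c_4 = 0*0 + 0*-68 + 0*27 + 0*12 + -1*-18 + 0*-8 + -2*8 = 2
  c_5 = -1*0 + -2*-68 + -5*27 + 0*12 + -2*-18 + 0*-8 + -4*8 = 5
  c_6 = 0*0 + 0*-68 + 0*27 + -2*12 + 0*-18 + 0*-8 + 3*8 = 0
  c_7 = 0*0 + 1*-68 + 3*27 + 0*12 + 0*-18 + -1*-8 + -2*8 = 5
Base-2 expansion of each c_i:
  c_1 = 5 = 1·2^0 + 0·2^1 + 1·2^2
  c_2 = 1 = 1·2^0
  c_3 = 4 = 0·2^0 + 0·2^1 + 1·2^2
  c_4 = 2 = 0·2^0 + 1·2^1
  c_5 = 5 = 1·2^0 + 0·2^1 + 1·2^2
  c_6 = 0
  c_7 = 5 = 1·2^0 + 0·2^1 + 1·2^2
λ_0 = (1, 1, 0, 0, 1, 0, 1)
λ_1 = (0, 0, 0, 1, 0, 0, 0)
λ_2 = (1, 0, 1, 0, 1, 0, 1)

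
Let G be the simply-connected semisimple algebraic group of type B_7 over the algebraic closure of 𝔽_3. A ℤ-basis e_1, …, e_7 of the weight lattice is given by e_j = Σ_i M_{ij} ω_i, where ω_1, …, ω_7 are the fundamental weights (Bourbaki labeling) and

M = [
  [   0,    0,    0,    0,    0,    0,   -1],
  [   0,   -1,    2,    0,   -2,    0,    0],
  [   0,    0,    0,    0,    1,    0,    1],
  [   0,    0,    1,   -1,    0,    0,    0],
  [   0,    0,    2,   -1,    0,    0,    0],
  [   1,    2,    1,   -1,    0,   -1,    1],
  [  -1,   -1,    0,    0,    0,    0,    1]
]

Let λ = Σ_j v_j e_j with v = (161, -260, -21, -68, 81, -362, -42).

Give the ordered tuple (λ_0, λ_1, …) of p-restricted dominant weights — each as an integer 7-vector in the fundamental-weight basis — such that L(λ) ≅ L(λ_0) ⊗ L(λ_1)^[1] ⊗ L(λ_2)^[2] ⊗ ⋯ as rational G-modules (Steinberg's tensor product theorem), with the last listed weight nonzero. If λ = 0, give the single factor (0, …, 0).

((0, 2, 0, 2, 2, 2, 0), (2, 0, 1, 0, 2, 2, 1), (1, 0, 1, 2, 2, 0, 0), (1, 2, 1, 1, 0, 0, 2))

Change of basis e → ω: c = M·v where v = (161, -260, -21, -68, 81, -362, -42):
  c_1 = 0*161 + 0*-260 + 0*-21 + 0*-68 + 0*81 + 0*-362 + -1*-42 = 42
  c_2 = 0*161 + -1*-260 + 2*-21 + 0*-68 + -2*81 + 0*-362 + 0*-42 = 56
  c_3 = 0*161 + 0*-260 + 0*-21 + 0*-68 + 1*81 + 0*-362 + 1*-42 = 39
  c_4 = 0*161 + 0*-260 + 1*-21 + -1*-68 + 0*81 + 0*-362 + 0*-42 = 47
  c_5 = 0*161 + 0*-260 + 2*-21 + -1*-68 + 0*81 + 0*-362 + 0*-42 = 26
  c_6 = 1*161 + 2*-260 + 1*-21 + -1*-68 + 0*81 + -1*-362 + 1*-42 = 8
  c_7 = -1*161 + -1*-260 + 0*-21 + 0*-68 + 0*81 + 0*-362 + 1*-42 = 57
p = 3; digits c_i = Σ_j d_{ij}·3^j, 0 ≤ d_{ij} < 3:
  c_1 = 42 = 0·3^0 + 2·3^1 + 1·3^2 + 1·3^3
  c_2 = 56 = 2·3^0 + 0·3^1 + 0·3^2 + 2·3^3
  c_3 = 39 = 0·3^0 + 1·3^1 + 1·3^2 + 1·3^3
  c_4 = 47 = 2·3^0 + 0·3^1 + 2·3^2 + 1·3^3
  c_5 = 26 = 2·3^0 + 2·3^1 + 2·3^2
  c_6 = 8 = 2·3^0 + 2·3^1
  c_7 = 57 = 0·3^0 + 1·3^1 + 0·3^2 + 2·3^3
p-restricted factor λ_0 = (0, 2, 0, 2, 2, 2, 0)
p-restricted factor λ_1 = (2, 0, 1, 0, 2, 2, 1)
p-restricted factor λ_2 = (1, 0, 1, 2, 2, 0, 0)
p-restricted factor λ_3 = (1, 2, 1, 1, 0, 0, 2)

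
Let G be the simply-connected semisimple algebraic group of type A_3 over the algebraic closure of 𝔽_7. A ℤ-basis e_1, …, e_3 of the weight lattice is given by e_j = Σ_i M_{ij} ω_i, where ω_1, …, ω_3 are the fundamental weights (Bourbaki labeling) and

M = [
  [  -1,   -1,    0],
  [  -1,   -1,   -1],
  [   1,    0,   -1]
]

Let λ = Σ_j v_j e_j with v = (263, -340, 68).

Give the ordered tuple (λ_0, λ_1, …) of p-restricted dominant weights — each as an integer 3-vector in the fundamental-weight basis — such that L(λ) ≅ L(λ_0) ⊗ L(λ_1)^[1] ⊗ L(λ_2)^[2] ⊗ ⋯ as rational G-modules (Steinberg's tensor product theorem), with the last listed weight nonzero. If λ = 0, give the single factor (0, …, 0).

Converting to the ω-basis (c_i = row i of M dotted with v = (263, -340, 68)):
  c_1 = (-1)·(263) + (-1)·(-340) + 0·68 = 77
  c_2 = (-1)·(263) + (-1)·(-340) + (-1)·(68) = 9
  c_3 = 1·263 + (0)·(-340) + (-1)·(68) = 195
p = 7; digits c_i = Σ_j d_{ij}·7^j, 0 ≤ d_{ij} < 7:
  c_1 = 77 = 0·7^0 + 4·7^1 + 1·7^2
  c_2 = 9 = 2·7^0 + 1·7^1
  c_3 = 195 = 6·7^0 + 6·7^1 + 3·7^2
Factor λ_0 = (0, 2, 6)
Factor λ_1 = (4, 1, 6)
Factor λ_2 = (1, 0, 3)

((0, 2, 6), (4, 1, 6), (1, 0, 3))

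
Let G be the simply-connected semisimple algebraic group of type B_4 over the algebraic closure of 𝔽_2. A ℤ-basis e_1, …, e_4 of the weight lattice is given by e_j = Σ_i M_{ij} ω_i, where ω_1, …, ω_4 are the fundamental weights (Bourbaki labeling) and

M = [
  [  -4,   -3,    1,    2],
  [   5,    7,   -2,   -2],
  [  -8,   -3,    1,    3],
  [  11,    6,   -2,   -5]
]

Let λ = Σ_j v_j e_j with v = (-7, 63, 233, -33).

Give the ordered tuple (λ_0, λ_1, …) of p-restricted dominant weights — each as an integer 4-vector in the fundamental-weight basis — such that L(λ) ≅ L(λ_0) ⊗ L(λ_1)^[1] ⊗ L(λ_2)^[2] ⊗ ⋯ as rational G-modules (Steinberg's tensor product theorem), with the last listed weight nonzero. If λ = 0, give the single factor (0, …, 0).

ω-coordinates c = M·v, v = (-7, 63, 233, -33):
  c_1 = (-4)·(-7) + (-3)·(63) + 1·233 + (2)·(-33) = 6
  c_2 = (5)·(-7) + 7·63 + (-2)·(233) + (-2)·(-33) = 6
  c_3 = (-8)·(-7) + (-3)·(63) + 1·233 + (3)·(-33) = 1
  c_4 = (11)·(-7) + 6·63 + (-2)·(233) + (-5)·(-33) = 0
Writing each c_i in base p = 2:
  c_1 = 6 = 0·2^0 + 1·2^1 + 1·2^2
  c_2 = 6 = 0·2^0 + 1·2^1 + 1·2^2
  c_3 = 1 = 1·2^0
  c_4 = 0
p-restricted factor λ_0 = (0, 0, 1, 0)
p-restricted factor λ_1 = (1, 1, 0, 0)
p-restricted factor λ_2 = (1, 1, 0, 0)

((0, 0, 1, 0), (1, 1, 0, 0), (1, 1, 0, 0))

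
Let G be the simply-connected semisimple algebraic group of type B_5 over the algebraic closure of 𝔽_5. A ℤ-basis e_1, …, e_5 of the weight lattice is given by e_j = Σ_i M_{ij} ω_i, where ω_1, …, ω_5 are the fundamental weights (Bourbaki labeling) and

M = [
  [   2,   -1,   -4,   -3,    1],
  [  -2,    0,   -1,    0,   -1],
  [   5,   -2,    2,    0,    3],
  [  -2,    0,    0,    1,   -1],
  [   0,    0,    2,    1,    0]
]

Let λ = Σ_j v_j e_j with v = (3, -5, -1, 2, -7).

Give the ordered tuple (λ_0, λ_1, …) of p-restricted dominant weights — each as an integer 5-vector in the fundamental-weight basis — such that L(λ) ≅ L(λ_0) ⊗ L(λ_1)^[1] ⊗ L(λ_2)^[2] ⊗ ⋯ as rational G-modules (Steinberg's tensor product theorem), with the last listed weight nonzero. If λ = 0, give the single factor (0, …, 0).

((2, 2, 2, 3, 0),)

Compute c_i = Σ_j M_{ij} v_j with v = (3, -5, -1, 2, -7):
  c_1 = 2*3 + -1*-5 + -4*-1 + -3*2 + 1*-7 = 2
  c_2 = -2*3 + 0*-5 + -1*-1 + 0*2 + -1*-7 = 2
  c_3 = 5*3 + -2*-5 + 2*-1 + 0*2 + 3*-7 = 2
  c_4 = -2*3 + 0*-5 + 0*-1 + 1*2 + -1*-7 = 3
  c_5 = 0*3 + 0*-5 + 2*-1 + 1*2 + 0*-7 = 0
Expand coordinatewise in base 5:
  c_1 = 2 = 2·5^0
  c_2 = 2 = 2·5^0
  c_3 = 2 = 2·5^0
  c_4 = 3 = 3·5^0
  c_5 = 0
λ_0 = (2, 2, 2, 3, 0)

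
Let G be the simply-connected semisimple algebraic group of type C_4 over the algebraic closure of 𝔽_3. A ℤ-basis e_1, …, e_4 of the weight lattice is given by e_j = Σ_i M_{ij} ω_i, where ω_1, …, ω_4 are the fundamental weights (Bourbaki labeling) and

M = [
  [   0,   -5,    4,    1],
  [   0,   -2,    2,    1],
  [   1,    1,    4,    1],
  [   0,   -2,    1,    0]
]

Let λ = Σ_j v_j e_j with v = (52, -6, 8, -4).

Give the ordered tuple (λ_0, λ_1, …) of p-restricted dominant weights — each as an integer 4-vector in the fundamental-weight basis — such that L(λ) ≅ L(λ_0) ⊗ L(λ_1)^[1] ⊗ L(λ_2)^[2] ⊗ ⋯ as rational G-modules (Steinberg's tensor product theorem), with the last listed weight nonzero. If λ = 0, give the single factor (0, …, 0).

((1, 0, 2, 2), (1, 2, 0, 0), (0, 2, 2, 2), (2, 0, 2, 0))

Converting to the ω-basis (c_i = row i of M dotted with v = (52, -6, 8, -4)):
  c_1 = 0·52 + (-5)·(-6) + 4·8 + (1)·(-4) = 58
  c_2 = 0·52 + (-2)·(-6) + 2·8 + (1)·(-4) = 24
  c_3 = 1·52 + (1)·(-6) + 4·8 + (1)·(-4) = 74
  c_4 = 0·52 + (-2)·(-6) + 1·8 + (0)·(-4) = 20
Writing each c_i in base p = 3:
  c_1 = 58 = 1·3^0 + 1·3^1 + 0·3^2 + 2·3^3
  c_2 = 24 = 0·3^0 + 2·3^1 + 2·3^2
  c_3 = 74 = 2·3^0 + 0·3^1 + 2·3^2 + 2·3^3
  c_4 = 20 = 2·3^0 + 0·3^1 + 2·3^2
λ_0 = (1, 0, 2, 2)
λ_1 = (1, 2, 0, 0)
λ_2 = (0, 2, 2, 2)
λ_3 = (2, 0, 2, 0)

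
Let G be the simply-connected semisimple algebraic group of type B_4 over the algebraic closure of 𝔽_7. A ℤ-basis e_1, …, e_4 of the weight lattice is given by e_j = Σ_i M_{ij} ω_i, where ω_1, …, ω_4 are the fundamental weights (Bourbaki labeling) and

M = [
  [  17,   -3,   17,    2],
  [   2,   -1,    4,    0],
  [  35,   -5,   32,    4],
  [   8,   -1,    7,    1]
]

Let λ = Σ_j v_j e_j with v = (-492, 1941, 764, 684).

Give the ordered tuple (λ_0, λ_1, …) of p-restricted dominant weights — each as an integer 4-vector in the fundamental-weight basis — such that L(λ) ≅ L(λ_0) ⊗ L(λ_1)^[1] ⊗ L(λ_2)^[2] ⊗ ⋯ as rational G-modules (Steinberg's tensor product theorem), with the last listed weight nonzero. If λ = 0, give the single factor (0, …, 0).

Change of basis e → ω: c = M·v where v = (-492, 1941, 764, 684):
  c_1 = 17*-492 + -3*1941 + 17*764 + 2*684 = 169
  c_2 = 2*-492 + -1*1941 + 4*764 + 0*684 = 131
  c_3 = 35*-492 + -5*1941 + 32*764 + 4*684 = 259
  c_4 = 8*-492 + -1*1941 + 7*764 + 1*684 = 155
Expand coordinatewise in base 7:
  c_1 = 169 = 1·7^0 + 3·7^1 + 3·7^2
  c_2 = 131 = 5·7^0 + 4·7^1 + 2·7^2
  c_3 = 259 = 0·7^0 + 2·7^1 + 5·7^2
  c_4 = 155 = 1·7^0 + 1·7^1 + 3·7^2
p-restricted factor λ_0 = (1, 5, 0, 1)
p-restricted factor λ_1 = (3, 4, 2, 1)
p-restricted factor λ_2 = (3, 2, 5, 3)

((1, 5, 0, 1), (3, 4, 2, 1), (3, 2, 5, 3))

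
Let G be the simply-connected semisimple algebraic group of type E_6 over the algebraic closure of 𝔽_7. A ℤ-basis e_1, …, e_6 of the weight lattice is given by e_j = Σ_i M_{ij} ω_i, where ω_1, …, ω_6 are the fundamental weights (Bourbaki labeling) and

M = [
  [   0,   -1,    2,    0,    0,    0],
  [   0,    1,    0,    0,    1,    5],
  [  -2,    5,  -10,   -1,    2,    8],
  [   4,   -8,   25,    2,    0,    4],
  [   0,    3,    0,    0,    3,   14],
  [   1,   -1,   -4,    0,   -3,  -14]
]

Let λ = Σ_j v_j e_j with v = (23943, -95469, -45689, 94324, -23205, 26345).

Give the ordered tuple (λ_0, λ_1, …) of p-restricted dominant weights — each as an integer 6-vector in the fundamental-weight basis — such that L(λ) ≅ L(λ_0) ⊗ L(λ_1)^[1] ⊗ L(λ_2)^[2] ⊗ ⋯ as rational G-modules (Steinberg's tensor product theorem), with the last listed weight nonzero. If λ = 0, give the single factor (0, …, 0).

Change of basis e → ω: c = M·v where v = (23943, -95469, -45689, 94324, -23205, 26345):
  c_1 = (0)·(23943) + (-1)·(-95469) + (2)·(-45689) + (0)·(94324) + (0)·(-23205) + (0)·(26345) = 4091
  c_2 = (0)·(23943) + (1)·(-95469) + (0)·(-45689) + (0)·(94324) + (1)·(-23205) + (5)·(26345) = 13051
  c_3 = (-2)·(23943) + (5)·(-95469) + (-10)·(-45689) + (-1)·(94324) + (2)·(-23205) + (8)·(26345) = 1685
  c_4 = (4)·(23943) + (-8)·(-95469) + (25)·(-45689) + (2)·(94324) + (0)·(-23205) + (4)·(26345) = 11327
  c_5 = (0)·(23943) + (3)·(-95469) + (0)·(-45689) + (0)·(94324) + (3)·(-23205) + (14)·(26345) = 12808
  c_6 = (1)·(23943) + (-1)·(-95469) + (-4)·(-45689) + (0)·(94324) + (-3)·(-23205) + (-14)·(26345) = 2953
Base-7 expansion of each c_i:
  c_1 = 4091 = 3·7^0 + 3·7^1 + 6·7^2 + 4·7^3 + 1·7^4
  c_2 = 13051 = 3·7^0 + 2·7^1 + 0·7^2 + 3·7^3 + 5·7^4
  c_3 = 1685 = 5·7^0 + 2·7^1 + 6·7^2 + 4·7^3
  c_4 = 11327 = 1·7^0 + 1·7^1 + 0·7^2 + 5·7^3 + 4·7^4
  c_5 = 12808 = 5·7^0 + 2·7^1 + 2·7^2 + 2·7^3 + 5·7^4
  c_6 = 2953 = 6·7^0 + 1·7^1 + 4·7^2 + 1·7^3 + 1·7^4
p-restricted factor λ_0 = (3, 3, 5, 1, 5, 6)
p-restricted factor λ_1 = (3, 2, 2, 1, 2, 1)
p-restricted factor λ_2 = (6, 0, 6, 0, 2, 4)
p-restricted factor λ_3 = (4, 3, 4, 5, 2, 1)
p-restricted factor λ_4 = (1, 5, 0, 4, 5, 1)

((3, 3, 5, 1, 5, 6), (3, 2, 2, 1, 2, 1), (6, 0, 6, 0, 2, 4), (4, 3, 4, 5, 2, 1), (1, 5, 0, 4, 5, 1))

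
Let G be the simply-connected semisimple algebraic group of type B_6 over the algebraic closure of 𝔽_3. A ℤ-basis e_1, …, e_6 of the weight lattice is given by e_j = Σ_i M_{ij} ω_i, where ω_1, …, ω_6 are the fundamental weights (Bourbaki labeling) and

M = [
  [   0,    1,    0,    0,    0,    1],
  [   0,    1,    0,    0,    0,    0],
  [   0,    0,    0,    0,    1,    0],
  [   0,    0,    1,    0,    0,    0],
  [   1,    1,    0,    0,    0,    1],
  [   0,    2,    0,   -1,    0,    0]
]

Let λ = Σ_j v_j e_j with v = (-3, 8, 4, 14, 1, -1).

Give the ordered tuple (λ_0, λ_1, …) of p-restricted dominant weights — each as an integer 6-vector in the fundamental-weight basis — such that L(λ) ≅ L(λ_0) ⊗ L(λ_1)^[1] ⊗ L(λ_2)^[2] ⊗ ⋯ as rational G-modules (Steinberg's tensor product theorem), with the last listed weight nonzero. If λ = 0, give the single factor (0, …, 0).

Converting to the ω-basis (c_i = row i of M dotted with v = (-3, 8, 4, 14, 1, -1)):
  c_1 = 0*-3 + 1*8 + 0*4 + 0*14 + 0*1 + 1*-1 = 7
  c_2 = 0*-3 + 1*8 + 0*4 + 0*14 + 0*1 + 0*-1 = 8
  c_3 = 0*-3 + 0*8 + 0*4 + 0*14 + 1*1 + 0*-1 = 1
  c_4 = 0*-3 + 0*8 + 1*4 + 0*14 + 0*1 + 0*-1 = 4
  c_5 = 1*-3 + 1*8 + 0*4 + 0*14 + 0*1 + 1*-1 = 4
  c_6 = 0*-3 + 2*8 + 0*4 + -1*14 + 0*1 + 0*-1 = 2
Base-3 expansion of each c_i:
  c_1 = 7 = 1·3^0 + 2·3^1
  c_2 = 8 = 2·3^0 + 2·3^1
  c_3 = 1 = 1·3^0
  c_4 = 4 = 1·3^0 + 1·3^1
  c_5 = 4 = 1·3^0 + 1·3^1
  c_6 = 2 = 2·3^0
p-restricted factor λ_0 = (1, 2, 1, 1, 1, 2)
p-restricted factor λ_1 = (2, 2, 0, 1, 1, 0)

((1, 2, 1, 1, 1, 2), (2, 2, 0, 1, 1, 0))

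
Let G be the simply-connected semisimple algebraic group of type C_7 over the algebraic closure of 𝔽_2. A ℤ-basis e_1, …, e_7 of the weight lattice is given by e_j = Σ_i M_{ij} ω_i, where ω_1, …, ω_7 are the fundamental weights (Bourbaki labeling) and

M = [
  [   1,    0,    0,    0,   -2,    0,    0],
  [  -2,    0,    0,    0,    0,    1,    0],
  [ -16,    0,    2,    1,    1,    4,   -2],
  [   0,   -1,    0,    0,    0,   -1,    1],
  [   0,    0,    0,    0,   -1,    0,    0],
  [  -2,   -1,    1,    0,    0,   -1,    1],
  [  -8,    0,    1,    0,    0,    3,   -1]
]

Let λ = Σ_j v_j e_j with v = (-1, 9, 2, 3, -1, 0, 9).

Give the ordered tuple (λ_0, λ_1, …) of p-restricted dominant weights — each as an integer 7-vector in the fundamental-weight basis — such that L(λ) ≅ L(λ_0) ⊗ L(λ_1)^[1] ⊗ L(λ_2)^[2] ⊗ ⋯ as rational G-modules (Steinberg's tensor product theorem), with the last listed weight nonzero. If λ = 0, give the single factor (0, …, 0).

((1, 0, 0, 0, 1, 0, 1), (0, 1, 0, 0, 0, 0, 0), (0, 0, 1, 0, 0, 1, 0))

Compute c_i = Σ_j M_{ij} v_j with v = (-1, 9, 2, 3, -1, 0, 9):
  c_1 = (1)·(-1) + 0·9 + 0·2 + 0·3 + (-2)·(-1) + 0·0 + 0·9 = 1
  c_2 = (-2)·(-1) + 0·9 + 0·2 + 0·3 + (0)·(-1) + 1·0 + 0·9 = 2
  c_3 = (-16)·(-1) + 0·9 + 2·2 + 1·3 + (1)·(-1) + 4·0 + (-2)·(9) = 4
  c_4 = (0)·(-1) + (-1)·(9) + 0·2 + 0·3 + (0)·(-1) + (-1)·(0) + 1·9 = 0
  c_5 = (0)·(-1) + 0·9 + 0·2 + 0·3 + (-1)·(-1) + 0·0 + 0·9 = 1
  c_6 = (-2)·(-1) + (-1)·(9) + 1·2 + 0·3 + (0)·(-1) + (-1)·(0) + 1·9 = 4
  c_7 = (-8)·(-1) + 0·9 + 1·2 + 0·3 + (0)·(-1) + 3·0 + (-1)·(9) = 1
Base-2 expansion of each c_i:
  c_1 = 1 = 1·2^0
  c_2 = 2 = 0·2^0 + 1·2^1
  c_3 = 4 = 0·2^0 + 0·2^1 + 1·2^2
  c_4 = 0
  c_5 = 1 = 1·2^0
  c_6 = 4 = 0·2^0 + 0·2^1 + 1·2^2
  c_7 = 1 = 1·2^0
Factor λ_0 = (1, 0, 0, 0, 1, 0, 1)
Factor λ_1 = (0, 1, 0, 0, 0, 0, 0)
Factor λ_2 = (0, 0, 1, 0, 0, 1, 0)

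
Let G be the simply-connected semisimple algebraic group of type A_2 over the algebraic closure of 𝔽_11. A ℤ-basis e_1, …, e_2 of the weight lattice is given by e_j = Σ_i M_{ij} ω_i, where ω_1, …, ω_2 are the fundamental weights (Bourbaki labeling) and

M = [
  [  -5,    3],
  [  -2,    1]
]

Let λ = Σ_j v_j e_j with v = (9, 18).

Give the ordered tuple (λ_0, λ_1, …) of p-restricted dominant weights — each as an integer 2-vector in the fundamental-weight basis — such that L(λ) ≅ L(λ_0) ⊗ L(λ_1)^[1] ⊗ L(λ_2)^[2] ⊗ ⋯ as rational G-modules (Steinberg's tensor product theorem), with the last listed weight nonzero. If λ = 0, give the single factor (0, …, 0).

((9, 0),)

ω-coordinates c = M·v, v = (9, 18):
  c_1 = (-5)·(9) + 3·18 = 9
  c_2 = (-2)·(9) + 1·18 = 0
Expand coordinatewise in base 11:
  c_1 = 9 = 9·11^0
  c_2 = 0
p-restricted factor λ_0 = (9, 0)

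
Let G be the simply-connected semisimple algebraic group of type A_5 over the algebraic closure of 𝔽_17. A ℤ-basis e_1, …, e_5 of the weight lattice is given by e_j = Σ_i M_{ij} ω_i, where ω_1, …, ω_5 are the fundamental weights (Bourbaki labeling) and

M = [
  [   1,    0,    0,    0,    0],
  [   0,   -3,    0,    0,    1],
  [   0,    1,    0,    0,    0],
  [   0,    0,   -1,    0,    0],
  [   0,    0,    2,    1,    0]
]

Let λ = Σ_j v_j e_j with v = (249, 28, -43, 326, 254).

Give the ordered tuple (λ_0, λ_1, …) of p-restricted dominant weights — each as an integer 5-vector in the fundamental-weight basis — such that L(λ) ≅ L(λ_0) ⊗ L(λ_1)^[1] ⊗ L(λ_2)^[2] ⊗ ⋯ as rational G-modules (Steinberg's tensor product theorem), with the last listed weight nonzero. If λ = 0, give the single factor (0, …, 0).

Converting to the ω-basis (c_i = row i of M dotted with v = (249, 28, -43, 326, 254)):
  c_1 = (1)·(249) + (0)·(28) + (0)·(-43) + (0)·(326) + (0)·(254) = 249
  c_2 = (0)·(249) + (-3)·(28) + (0)·(-43) + (0)·(326) + (1)·(254) = 170
  c_3 = (0)·(249) + (1)·(28) + (0)·(-43) + (0)·(326) + (0)·(254) = 28
  c_4 = (0)·(249) + (0)·(28) + (-1)·(-43) + (0)·(326) + (0)·(254) = 43
  c_5 = (0)·(249) + (0)·(28) + (2)·(-43) + (1)·(326) + (0)·(254) = 240
Base-17 expansion of each c_i:
  c_1 = 249 = 11·17^0 + 14·17^1
  c_2 = 170 = 0·17^0 + 10·17^1
  c_3 = 28 = 11·17^0 + 1·17^1
  c_4 = 43 = 9·17^0 + 2·17^1
  c_5 = 240 = 2·17^0 + 14·17^1
p-restricted factor λ_0 = (11, 0, 11, 9, 2)
p-restricted factor λ_1 = (14, 10, 1, 2, 14)

((11, 0, 11, 9, 2), (14, 10, 1, 2, 14))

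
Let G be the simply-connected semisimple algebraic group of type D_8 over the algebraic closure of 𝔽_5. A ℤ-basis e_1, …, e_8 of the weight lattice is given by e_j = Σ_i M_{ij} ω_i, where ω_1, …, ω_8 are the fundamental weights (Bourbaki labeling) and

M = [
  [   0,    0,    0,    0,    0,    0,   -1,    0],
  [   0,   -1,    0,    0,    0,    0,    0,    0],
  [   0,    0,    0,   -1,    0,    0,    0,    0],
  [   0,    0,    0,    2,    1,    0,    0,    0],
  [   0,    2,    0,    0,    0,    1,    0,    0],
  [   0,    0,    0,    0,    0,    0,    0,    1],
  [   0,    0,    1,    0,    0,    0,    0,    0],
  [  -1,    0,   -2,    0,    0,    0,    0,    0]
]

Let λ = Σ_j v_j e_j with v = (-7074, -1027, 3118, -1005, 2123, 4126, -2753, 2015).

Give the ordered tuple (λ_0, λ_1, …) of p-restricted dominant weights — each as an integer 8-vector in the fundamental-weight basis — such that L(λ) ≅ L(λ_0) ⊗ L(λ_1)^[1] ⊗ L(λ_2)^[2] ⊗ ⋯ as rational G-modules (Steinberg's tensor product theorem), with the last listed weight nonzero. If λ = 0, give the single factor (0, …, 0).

Converting to the ω-basis (c_i = row i of M dotted with v = (-7074, -1027, 3118, -1005, 2123, 4126, -2753, 2015)):
  c_1 = (0)·(-7074) + (0)·(-1027) + 0·3118 + (0)·(-1005) + 0·2123 + 0·4126 + (-1)·(-2753) + 0·2015 = 2753
  c_2 = (0)·(-7074) + (-1)·(-1027) + 0·3118 + (0)·(-1005) + 0·2123 + 0·4126 + (0)·(-2753) + 0·2015 = 1027
  c_3 = (0)·(-7074) + (0)·(-1027) + 0·3118 + (-1)·(-1005) + 0·2123 + 0·4126 + (0)·(-2753) + 0·2015 = 1005
  c_4 = (0)·(-7074) + (0)·(-1027) + 0·3118 + (2)·(-1005) + 1·2123 + 0·4126 + (0)·(-2753) + 0·2015 = 113
  c_5 = (0)·(-7074) + (2)·(-1027) + 0·3118 + (0)·(-1005) + 0·2123 + 1·4126 + (0)·(-2753) + 0·2015 = 2072
  c_6 = (0)·(-7074) + (0)·(-1027) + 0·3118 + (0)·(-1005) + 0·2123 + 0·4126 + (0)·(-2753) + 1·2015 = 2015
  c_7 = (0)·(-7074) + (0)·(-1027) + 1·3118 + (0)·(-1005) + 0·2123 + 0·4126 + (0)·(-2753) + 0·2015 = 3118
  c_8 = (-1)·(-7074) + (0)·(-1027) + (-2)·(3118) + (0)·(-1005) + 0·2123 + 0·4126 + (0)·(-2753) + 0·2015 = 838
Writing each c_i in base p = 5:
  c_1 = 2753 = 3·5^0 + 0·5^1 + 0·5^2 + 2·5^3 + 4·5^4
  c_2 = 1027 = 2·5^0 + 0·5^1 + 1·5^2 + 3·5^3 + 1·5^4
  c_3 = 1005 = 0·5^0 + 1·5^1 + 0·5^2 + 3·5^3 + 1·5^4
  c_4 = 113 = 3·5^0 + 2·5^1 + 4·5^2
  c_5 = 2072 = 2·5^0 + 4·5^1 + 2·5^2 + 1·5^3 + 3·5^4
  c_6 = 2015 = 0·5^0 + 3·5^1 + 0·5^2 + 1·5^3 + 3·5^4
  c_7 = 3118 = 3·5^0 + 3·5^1 + 4·5^2 + 4·5^3 + 4·5^4
  c_8 = 838 = 3·5^0 + 2·5^1 + 3·5^2 + 1·5^3 + 1·5^4
p-restricted factor λ_0 = (3, 2, 0, 3, 2, 0, 3, 3)
p-restricted factor λ_1 = (0, 0, 1, 2, 4, 3, 3, 2)
p-restricted factor λ_2 = (0, 1, 0, 4, 2, 0, 4, 3)
p-restricted factor λ_3 = (2, 3, 3, 0, 1, 1, 4, 1)
p-restricted factor λ_4 = (4, 1, 1, 0, 3, 3, 4, 1)

((3, 2, 0, 3, 2, 0, 3, 3), (0, 0, 1, 2, 4, 3, 3, 2), (0, 1, 0, 4, 2, 0, 4, 3), (2, 3, 3, 0, 1, 1, 4, 1), (4, 1, 1, 0, 3, 3, 4, 1))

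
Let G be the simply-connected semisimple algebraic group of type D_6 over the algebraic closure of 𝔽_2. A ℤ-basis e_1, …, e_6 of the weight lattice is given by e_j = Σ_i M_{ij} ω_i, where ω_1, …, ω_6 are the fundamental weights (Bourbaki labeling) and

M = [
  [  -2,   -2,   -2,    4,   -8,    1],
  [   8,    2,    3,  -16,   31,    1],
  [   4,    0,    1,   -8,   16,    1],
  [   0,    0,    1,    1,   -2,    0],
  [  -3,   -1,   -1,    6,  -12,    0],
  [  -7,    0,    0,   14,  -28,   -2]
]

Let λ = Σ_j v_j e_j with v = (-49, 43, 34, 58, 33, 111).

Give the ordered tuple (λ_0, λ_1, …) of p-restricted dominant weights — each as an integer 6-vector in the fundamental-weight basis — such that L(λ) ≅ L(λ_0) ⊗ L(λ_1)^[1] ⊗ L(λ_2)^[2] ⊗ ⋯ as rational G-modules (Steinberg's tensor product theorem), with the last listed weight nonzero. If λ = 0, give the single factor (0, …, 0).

ω-coordinates c = M·v, v = (-49, 43, 34, 58, 33, 111):
  c_1 = (-2)·(-49) + (-2)·(43) + (-2)·(34) + 4·58 + (-8)·(33) + 1·111 = 23
  c_2 = (8)·(-49) + 2·43 + 3·34 + (-16)·(58) + 31·33 + 1·111 = 2
  c_3 = (4)·(-49) + 0·43 + 1·34 + (-8)·(58) + 16·33 + 1·111 = 13
  c_4 = (0)·(-49) + 0·43 + 1·34 + 1·58 + (-2)·(33) + 0·111 = 26
  c_5 = (-3)·(-49) + (-1)·(43) + (-1)·(34) + 6·58 + (-12)·(33) + 0·111 = 22
  c_6 = (-7)·(-49) + 0·43 + 0·34 + 14·58 + (-28)·(33) + (-2)·(111) = 9
Expand coordinatewise in base 2:
  c_1 = 23 = 1·2^0 + 1·2^1 + 1·2^2 + 0·2^3 + 1·2^4
  c_2 = 2 = 0·2^0 + 1·2^1
  c_3 = 13 = 1·2^0 + 0·2^1 + 1·2^2 + 1·2^3
  c_4 = 26 = 0·2^0 + 1·2^1 + 0·2^2 + 1·2^3 + 1·2^4
  c_5 = 22 = 0·2^0 + 1·2^1 + 1·2^2 + 0·2^3 + 1·2^4
  c_6 = 9 = 1·2^0 + 0·2^1 + 0·2^2 + 1·2^3
λ_0 = (1, 0, 1, 0, 0, 1)
λ_1 = (1, 1, 0, 1, 1, 0)
λ_2 = (1, 0, 1, 0, 1, 0)
λ_3 = (0, 0, 1, 1, 0, 1)
λ_4 = (1, 0, 0, 1, 1, 0)

((1, 0, 1, 0, 0, 1), (1, 1, 0, 1, 1, 0), (1, 0, 1, 0, 1, 0), (0, 0, 1, 1, 0, 1), (1, 0, 0, 1, 1, 0))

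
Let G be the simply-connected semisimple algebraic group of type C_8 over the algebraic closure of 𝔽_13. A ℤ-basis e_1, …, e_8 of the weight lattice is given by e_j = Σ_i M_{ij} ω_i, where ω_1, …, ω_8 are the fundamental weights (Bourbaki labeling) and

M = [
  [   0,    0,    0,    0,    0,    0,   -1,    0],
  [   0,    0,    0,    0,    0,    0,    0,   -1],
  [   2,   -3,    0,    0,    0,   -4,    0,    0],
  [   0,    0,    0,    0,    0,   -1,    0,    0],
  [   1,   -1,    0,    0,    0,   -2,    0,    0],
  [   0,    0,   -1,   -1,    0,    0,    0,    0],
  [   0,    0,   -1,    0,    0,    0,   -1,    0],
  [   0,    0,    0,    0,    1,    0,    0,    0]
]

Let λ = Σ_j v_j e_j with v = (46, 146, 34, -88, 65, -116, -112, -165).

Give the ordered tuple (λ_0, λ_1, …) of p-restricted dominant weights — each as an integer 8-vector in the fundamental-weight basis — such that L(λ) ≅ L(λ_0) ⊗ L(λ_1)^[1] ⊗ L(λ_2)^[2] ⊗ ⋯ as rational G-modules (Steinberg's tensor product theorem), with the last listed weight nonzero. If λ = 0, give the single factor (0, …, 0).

((8, 9, 1, 12, 2, 2, 0, 0), (8, 12, 9, 8, 10, 4, 6, 5))

Change of basis e → ω: c = M·v where v = (46, 146, 34, -88, 65, -116, -112, -165):
  c_1 = 0·46 + 0·146 + 0·34 + (0)·(-88) + 0·65 + (0)·(-116) + (-1)·(-112) + (0)·(-165) = 112
  c_2 = 0·46 + 0·146 + 0·34 + (0)·(-88) + 0·65 + (0)·(-116) + (0)·(-112) + (-1)·(-165) = 165
  c_3 = 2·46 + (-3)·(146) + 0·34 + (0)·(-88) + 0·65 + (-4)·(-116) + (0)·(-112) + (0)·(-165) = 118
  c_4 = 0·46 + 0·146 + 0·34 + (0)·(-88) + 0·65 + (-1)·(-116) + (0)·(-112) + (0)·(-165) = 116
  c_5 = 1·46 + (-1)·(146) + 0·34 + (0)·(-88) + 0·65 + (-2)·(-116) + (0)·(-112) + (0)·(-165) = 132
  c_6 = 0·46 + 0·146 + (-1)·(34) + (-1)·(-88) + 0·65 + (0)·(-116) + (0)·(-112) + (0)·(-165) = 54
  c_7 = 0·46 + 0·146 + (-1)·(34) + (0)·(-88) + 0·65 + (0)·(-116) + (-1)·(-112) + (0)·(-165) = 78
  c_8 = 0·46 + 0·146 + 0·34 + (0)·(-88) + 1·65 + (0)·(-116) + (0)·(-112) + (0)·(-165) = 65
Writing each c_i in base p = 13:
  c_1 = 112 = 8·13^0 + 8·13^1
  c_2 = 165 = 9·13^0 + 12·13^1
  c_3 = 118 = 1·13^0 + 9·13^1
  c_4 = 116 = 12·13^0 + 8·13^1
  c_5 = 132 = 2·13^0 + 10·13^1
  c_6 = 54 = 2·13^0 + 4·13^1
  c_7 = 78 = 0·13^0 + 6·13^1
  c_8 = 65 = 0·13^0 + 5·13^1
λ_0 = (8, 9, 1, 12, 2, 2, 0, 0)
λ_1 = (8, 12, 9, 8, 10, 4, 6, 5)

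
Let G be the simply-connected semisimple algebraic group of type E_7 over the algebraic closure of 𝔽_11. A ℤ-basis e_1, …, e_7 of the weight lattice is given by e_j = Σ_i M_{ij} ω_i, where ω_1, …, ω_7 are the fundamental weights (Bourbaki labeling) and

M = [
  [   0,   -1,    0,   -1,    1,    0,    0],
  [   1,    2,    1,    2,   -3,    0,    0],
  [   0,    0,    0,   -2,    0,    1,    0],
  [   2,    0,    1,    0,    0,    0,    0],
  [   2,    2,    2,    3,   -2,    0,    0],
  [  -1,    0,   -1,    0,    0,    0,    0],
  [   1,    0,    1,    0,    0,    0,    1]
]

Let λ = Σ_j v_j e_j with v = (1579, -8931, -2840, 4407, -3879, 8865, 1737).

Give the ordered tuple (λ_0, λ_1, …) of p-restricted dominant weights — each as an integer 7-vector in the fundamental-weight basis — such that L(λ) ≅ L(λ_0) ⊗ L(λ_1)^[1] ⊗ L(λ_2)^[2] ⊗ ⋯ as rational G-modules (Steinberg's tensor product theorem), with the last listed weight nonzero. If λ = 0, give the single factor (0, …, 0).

((7, 8, 7, 10, 1, 7, 3), (3, 10, 4, 6, 10, 4, 10), (5, 10, 0, 2, 4, 10, 3))

Converting to the ω-basis (c_i = row i of M dotted with v = (1579, -8931, -2840, 4407, -3879, 8865, 1737)):
  c_1 = 0*1579 + -1*-8931 + 0*-2840 + -1*4407 + 1*-3879 + 0*8865 + 0*1737 = 645
  c_2 = 1*1579 + 2*-8931 + 1*-2840 + 2*4407 + -3*-3879 + 0*8865 + 0*1737 = 1328
  c_3 = 0*1579 + 0*-8931 + 0*-2840 + -2*4407 + 0*-3879 + 1*8865 + 0*1737 = 51
  c_4 = 2*1579 + 0*-8931 + 1*-2840 + 0*4407 + 0*-3879 + 0*8865 + 0*1737 = 318
  c_5 = 2*1579 + 2*-8931 + 2*-2840 + 3*4407 + -2*-3879 + 0*8865 + 0*1737 = 595
  c_6 = -1*1579 + 0*-8931 + -1*-2840 + 0*4407 + 0*-3879 + 0*8865 + 0*1737 = 1261
  c_7 = 1*1579 + 0*-8931 + 1*-2840 + 0*4407 + 0*-3879 + 0*8865 + 1*1737 = 476
Writing each c_i in base p = 11:
  c_1 = 645 = 7·11^0 + 3·11^1 + 5·11^2
  c_2 = 1328 = 8·11^0 + 10·11^1 + 10·11^2
  c_3 = 51 = 7·11^0 + 4·11^1
  c_4 = 318 = 10·11^0 + 6·11^1 + 2·11^2
  c_5 = 595 = 1·11^0 + 10·11^1 + 4·11^2
  c_6 = 1261 = 7·11^0 + 4·11^1 + 10·11^2
  c_7 = 476 = 3·11^0 + 10·11^1 + 3·11^2
p-restricted factor λ_0 = (7, 8, 7, 10, 1, 7, 3)
p-restricted factor λ_1 = (3, 10, 4, 6, 10, 4, 10)
p-restricted factor λ_2 = (5, 10, 0, 2, 4, 10, 3)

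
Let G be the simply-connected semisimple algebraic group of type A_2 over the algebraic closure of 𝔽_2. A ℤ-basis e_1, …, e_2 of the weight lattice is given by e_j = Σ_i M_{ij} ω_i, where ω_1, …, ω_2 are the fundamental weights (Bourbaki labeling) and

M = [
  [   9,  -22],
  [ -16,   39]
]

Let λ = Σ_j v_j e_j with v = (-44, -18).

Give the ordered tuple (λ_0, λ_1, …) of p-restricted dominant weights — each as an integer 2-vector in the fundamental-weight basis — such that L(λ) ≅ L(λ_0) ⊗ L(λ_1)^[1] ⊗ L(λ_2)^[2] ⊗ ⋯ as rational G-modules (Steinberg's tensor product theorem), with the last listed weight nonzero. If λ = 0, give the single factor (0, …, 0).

((0, 0), (0, 1))

Change of basis e → ω: c = M·v where v = (-44, -18):
  c_1 = 9*-44 + -22*-18 = 0
  c_2 = -16*-44 + 39*-18 = 2
Base-2 expansion of each c_i:
  c_1 = 0
  c_2 = 2 = 0·2^0 + 1·2^1
λ_0 = (0, 0)
λ_1 = (0, 1)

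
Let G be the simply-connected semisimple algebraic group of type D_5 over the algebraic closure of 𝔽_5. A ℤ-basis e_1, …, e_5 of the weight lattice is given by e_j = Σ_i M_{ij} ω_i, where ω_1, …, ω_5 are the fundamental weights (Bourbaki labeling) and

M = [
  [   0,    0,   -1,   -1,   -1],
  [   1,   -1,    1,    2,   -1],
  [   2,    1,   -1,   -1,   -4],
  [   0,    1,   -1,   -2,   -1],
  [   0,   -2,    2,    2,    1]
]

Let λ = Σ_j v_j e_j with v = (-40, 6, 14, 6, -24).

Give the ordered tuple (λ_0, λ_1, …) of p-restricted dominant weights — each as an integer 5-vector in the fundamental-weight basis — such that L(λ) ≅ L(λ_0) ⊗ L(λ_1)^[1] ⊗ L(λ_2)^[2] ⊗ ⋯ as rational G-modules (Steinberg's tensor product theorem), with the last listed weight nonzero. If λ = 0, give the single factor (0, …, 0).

((4, 4, 2, 4, 4),)

Change of basis e → ω: c = M·v where v = (-40, 6, 14, 6, -24):
  c_1 = (0)·(-40) + 0·6 + (-1)·(14) + (-1)·(6) + (-1)·(-24) = 4
  c_2 = (1)·(-40) + (-1)·(6) + 1·14 + 2·6 + (-1)·(-24) = 4
  c_3 = (2)·(-40) + 1·6 + (-1)·(14) + (-1)·(6) + (-4)·(-24) = 2
  c_4 = (0)·(-40) + 1·6 + (-1)·(14) + (-2)·(6) + (-1)·(-24) = 4
  c_5 = (0)·(-40) + (-2)·(6) + 2·14 + 2·6 + (1)·(-24) = 4
Expand coordinatewise in base 5:
  c_1 = 4 = 4·5^0
  c_2 = 4 = 4·5^0
  c_3 = 2 = 2·5^0
  c_4 = 4 = 4·5^0
  c_5 = 4 = 4·5^0
λ_0 = (4, 4, 2, 4, 4)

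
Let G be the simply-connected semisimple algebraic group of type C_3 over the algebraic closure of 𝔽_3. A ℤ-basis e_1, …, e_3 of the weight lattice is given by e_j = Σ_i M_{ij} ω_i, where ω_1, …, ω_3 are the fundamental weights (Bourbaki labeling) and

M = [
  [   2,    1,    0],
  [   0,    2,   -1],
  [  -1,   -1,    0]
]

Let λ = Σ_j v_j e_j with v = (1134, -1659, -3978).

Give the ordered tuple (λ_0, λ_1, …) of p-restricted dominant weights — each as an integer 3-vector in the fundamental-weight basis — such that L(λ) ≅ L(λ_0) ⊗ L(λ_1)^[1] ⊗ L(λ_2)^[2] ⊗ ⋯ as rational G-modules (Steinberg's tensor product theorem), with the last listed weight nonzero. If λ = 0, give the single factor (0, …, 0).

((0, 0, 0), (2, 1, 1), (1, 1, 1), (1, 0, 1), (1, 2, 0), (2, 2, 2))

Change of basis e → ω: c = M·v where v = (1134, -1659, -3978):
  c_1 = 2·1134 + (1)·(-1659) + (0)·(-3978) = 609
  c_2 = 0·1134 + (2)·(-1659) + (-1)·(-3978) = 660
  c_3 = (-1)·(1134) + (-1)·(-1659) + (0)·(-3978) = 525
Writing each c_i in base p = 3:
  c_1 = 609 = 0·3^0 + 2·3^1 + 1·3^2 + 1·3^3 + 1·3^4 + 2·3^5
  c_2 = 660 = 0·3^0 + 1·3^1 + 1·3^2 + 0·3^3 + 2·3^4 + 2·3^5
  c_3 = 525 = 0·3^0 + 1·3^1 + 1·3^2 + 1·3^3 + 0·3^4 + 2·3^5
p-restricted factor λ_0 = (0, 0, 0)
p-restricted factor λ_1 = (2, 1, 1)
p-restricted factor λ_2 = (1, 1, 1)
p-restricted factor λ_3 = (1, 0, 1)
p-restricted factor λ_4 = (1, 2, 0)
p-restricted factor λ_5 = (2, 2, 2)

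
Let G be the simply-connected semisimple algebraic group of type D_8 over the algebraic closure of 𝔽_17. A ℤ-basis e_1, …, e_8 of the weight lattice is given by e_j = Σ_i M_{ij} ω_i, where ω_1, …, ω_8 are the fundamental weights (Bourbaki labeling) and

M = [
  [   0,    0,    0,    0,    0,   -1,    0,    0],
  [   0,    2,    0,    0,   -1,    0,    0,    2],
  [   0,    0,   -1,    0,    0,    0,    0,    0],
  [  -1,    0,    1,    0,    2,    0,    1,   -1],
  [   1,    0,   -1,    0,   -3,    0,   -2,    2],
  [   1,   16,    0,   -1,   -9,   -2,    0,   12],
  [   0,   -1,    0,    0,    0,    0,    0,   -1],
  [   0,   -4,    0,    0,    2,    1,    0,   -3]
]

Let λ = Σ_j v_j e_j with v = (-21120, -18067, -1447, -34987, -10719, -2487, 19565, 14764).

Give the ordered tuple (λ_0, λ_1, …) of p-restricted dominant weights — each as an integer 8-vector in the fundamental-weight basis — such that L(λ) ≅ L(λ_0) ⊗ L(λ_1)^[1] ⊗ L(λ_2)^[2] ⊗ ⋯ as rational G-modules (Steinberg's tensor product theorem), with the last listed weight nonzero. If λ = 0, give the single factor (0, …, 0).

((5, 16, 2, 10, 9, 8, 5, 5), (10, 3, 0, 8, 16, 13, 7, 0), (8, 14, 5, 10, 9, 11, 11, 14))

Change of basis e → ω: c = M·v where v = (-21120, -18067, -1447, -34987, -10719, -2487, 19565, 14764):
  c_1 = (0)·(-21120) + (0)·(-18067) + (0)·(-1447) + (0)·(-34987) + (0)·(-10719) + (-1)·(-2487) + 0·19565 + 0·14764 = 2487
  c_2 = (0)·(-21120) + (2)·(-18067) + (0)·(-1447) + (0)·(-34987) + (-1)·(-10719) + (0)·(-2487) + 0·19565 + 2·14764 = 4113
  c_3 = (0)·(-21120) + (0)·(-18067) + (-1)·(-1447) + (0)·(-34987) + (0)·(-10719) + (0)·(-2487) + 0·19565 + 0·14764 = 1447
  c_4 = (-1)·(-21120) + (0)·(-18067) + (1)·(-1447) + (0)·(-34987) + (2)·(-10719) + (0)·(-2487) + 1·19565 + (-1)·(14764) = 3036
  c_5 = (1)·(-21120) + (0)·(-18067) + (-1)·(-1447) + (0)·(-34987) + (-3)·(-10719) + (0)·(-2487) + (-2)·(19565) + 2·14764 = 2882
  c_6 = (1)·(-21120) + (16)·(-18067) + (0)·(-1447) + (-1)·(-34987) + (-9)·(-10719) + (-2)·(-2487) + 0·19565 + 12·14764 = 3408
  c_7 = (0)·(-21120) + (-1)·(-18067) + (0)·(-1447) + (0)·(-34987) + (0)·(-10719) + (0)·(-2487) + 0·19565 + (-1)·(14764) = 3303
  c_8 = (0)·(-21120) + (-4)·(-18067) + (0)·(-1447) + (0)·(-34987) + (2)·(-10719) + (1)·(-2487) + 0·19565 + (-3)·(14764) = 4051
p = 17; digits c_i = Σ_j d_{ij}·17^j, 0 ≤ d_{ij} < 17:
  c_1 = 2487 = 5·17^0 + 10·17^1 + 8·17^2
  c_2 = 4113 = 16·17^0 + 3·17^1 + 14·17^2
  c_3 = 1447 = 2·17^0 + 0·17^1 + 5·17^2
  c_4 = 3036 = 10·17^0 + 8·17^1 + 10·17^2
  c_5 = 2882 = 9·17^0 + 16·17^1 + 9·17^2
  c_6 = 3408 = 8·17^0 + 13·17^1 + 11·17^2
  c_7 = 3303 = 5·17^0 + 7·17^1 + 11·17^2
  c_8 = 4051 = 5·17^0 + 0·17^1 + 14·17^2
p-restricted factor λ_0 = (5, 16, 2, 10, 9, 8, 5, 5)
p-restricted factor λ_1 = (10, 3, 0, 8, 16, 13, 7, 0)
p-restricted factor λ_2 = (8, 14, 5, 10, 9, 11, 11, 14)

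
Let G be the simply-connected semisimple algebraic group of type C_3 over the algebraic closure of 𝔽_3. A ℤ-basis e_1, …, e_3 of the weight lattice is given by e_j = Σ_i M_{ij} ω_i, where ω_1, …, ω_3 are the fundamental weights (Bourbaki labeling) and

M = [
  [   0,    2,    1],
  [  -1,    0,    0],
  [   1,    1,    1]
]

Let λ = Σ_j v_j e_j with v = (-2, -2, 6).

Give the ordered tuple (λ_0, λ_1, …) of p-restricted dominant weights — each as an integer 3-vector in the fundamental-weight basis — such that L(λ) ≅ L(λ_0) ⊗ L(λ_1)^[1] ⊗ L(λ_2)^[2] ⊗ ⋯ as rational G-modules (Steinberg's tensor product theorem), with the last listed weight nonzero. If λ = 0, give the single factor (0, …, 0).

((2, 2, 2),)

ω-coordinates c = M·v, v = (-2, -2, 6):
  c_1 = 0*-2 + 2*-2 + 1*6 = 2
  c_2 = -1*-2 + 0*-2 + 0*6 = 2
  c_3 = 1*-2 + 1*-2 + 1*6 = 2
Base-3 expansion of each c_i:
  c_1 = 2 = 2·3^0
  c_2 = 2 = 2·3^0
  c_3 = 2 = 2·3^0
Factor λ_0 = (2, 2, 2)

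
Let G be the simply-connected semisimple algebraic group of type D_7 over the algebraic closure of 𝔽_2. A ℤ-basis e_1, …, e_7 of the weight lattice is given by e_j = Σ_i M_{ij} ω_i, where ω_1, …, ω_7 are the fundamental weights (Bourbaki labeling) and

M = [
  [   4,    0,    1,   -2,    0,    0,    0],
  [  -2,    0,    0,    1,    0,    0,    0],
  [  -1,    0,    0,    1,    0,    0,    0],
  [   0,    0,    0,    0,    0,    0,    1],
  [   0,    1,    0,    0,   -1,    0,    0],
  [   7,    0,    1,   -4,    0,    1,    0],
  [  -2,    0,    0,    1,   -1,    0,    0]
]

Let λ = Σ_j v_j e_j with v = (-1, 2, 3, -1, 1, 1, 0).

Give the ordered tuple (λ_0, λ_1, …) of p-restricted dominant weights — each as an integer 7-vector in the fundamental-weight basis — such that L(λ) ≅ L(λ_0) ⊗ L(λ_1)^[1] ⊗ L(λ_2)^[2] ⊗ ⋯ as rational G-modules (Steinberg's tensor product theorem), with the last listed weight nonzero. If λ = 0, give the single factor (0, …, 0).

Change of basis e → ω: c = M·v where v = (-1, 2, 3, -1, 1, 1, 0):
  c_1 = (4)·(-1) + 0·2 + 1·3 + (-2)·(-1) + 0·1 + 0·1 + 0·0 = 1
  c_2 = (-2)·(-1) + 0·2 + 0·3 + (1)·(-1) + 0·1 + 0·1 + 0·0 = 1
  c_3 = (-1)·(-1) + 0·2 + 0·3 + (1)·(-1) + 0·1 + 0·1 + 0·0 = 0
  c_4 = (0)·(-1) + 0·2 + 0·3 + (0)·(-1) + 0·1 + 0·1 + 1·0 = 0
  c_5 = (0)·(-1) + 1·2 + 0·3 + (0)·(-1) + (-1)·(1) + 0·1 + 0·0 = 1
  c_6 = (7)·(-1) + 0·2 + 1·3 + (-4)·(-1) + 0·1 + 1·1 + 0·0 = 1
  c_7 = (-2)·(-1) + 0·2 + 0·3 + (1)·(-1) + (-1)·(1) + 0·1 + 0·0 = 0
Writing each c_i in base p = 2:
  c_1 = 1 = 1·2^0
  c_2 = 1 = 1·2^0
  c_3 = 0
  c_4 = 0
  c_5 = 1 = 1·2^0
  c_6 = 1 = 1·2^0
  c_7 = 0
Factor λ_0 = (1, 1, 0, 0, 1, 1, 0)

((1, 1, 0, 0, 1, 1, 0),)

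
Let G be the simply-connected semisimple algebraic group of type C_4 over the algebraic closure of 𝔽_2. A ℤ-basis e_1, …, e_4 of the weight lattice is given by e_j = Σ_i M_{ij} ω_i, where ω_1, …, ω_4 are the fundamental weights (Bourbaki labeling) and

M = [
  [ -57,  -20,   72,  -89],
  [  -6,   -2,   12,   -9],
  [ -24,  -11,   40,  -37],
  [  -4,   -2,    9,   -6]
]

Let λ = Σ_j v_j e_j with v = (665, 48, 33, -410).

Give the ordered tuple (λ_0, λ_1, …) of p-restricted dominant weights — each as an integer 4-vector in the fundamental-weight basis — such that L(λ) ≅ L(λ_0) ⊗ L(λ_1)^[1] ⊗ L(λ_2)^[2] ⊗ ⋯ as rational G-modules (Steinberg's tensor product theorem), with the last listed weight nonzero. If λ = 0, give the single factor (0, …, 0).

((1, 0, 0, 1), (0, 0, 1, 0))

ω-coordinates c = M·v, v = (665, 48, 33, -410):
  c_1 = -57*665 + -20*48 + 72*33 + -89*-410 = 1
  c_2 = -6*665 + -2*48 + 12*33 + -9*-410 = 0
  c_3 = -24*665 + -11*48 + 40*33 + -37*-410 = 2
  c_4 = -4*665 + -2*48 + 9*33 + -6*-410 = 1
Base-2 expansion of each c_i:
  c_1 = 1 = 1·2^0
  c_2 = 0
  c_3 = 2 = 0·2^0 + 1·2^1
  c_4 = 1 = 1·2^0
λ_0 = (1, 0, 0, 1)
λ_1 = (0, 0, 1, 0)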